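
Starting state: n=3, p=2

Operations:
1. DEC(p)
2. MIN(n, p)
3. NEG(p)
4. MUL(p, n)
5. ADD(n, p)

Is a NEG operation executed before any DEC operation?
No

First NEG: step 3
First DEC: step 1
Since 3 > 1, DEC comes first.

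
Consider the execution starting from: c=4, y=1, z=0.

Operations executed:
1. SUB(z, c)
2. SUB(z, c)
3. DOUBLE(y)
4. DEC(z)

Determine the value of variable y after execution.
y = 2

Tracing execution:
Step 1: SUB(z, c) → y = 1
Step 2: SUB(z, c) → y = 1
Step 3: DOUBLE(y) → y = 2
Step 4: DEC(z) → y = 2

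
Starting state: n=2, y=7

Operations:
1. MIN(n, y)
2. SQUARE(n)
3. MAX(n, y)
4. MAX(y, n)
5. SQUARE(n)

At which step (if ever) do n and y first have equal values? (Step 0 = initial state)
Step 3

n and y first become equal after step 3.

Comparing values at each step:
Initial: n=2, y=7
After step 1: n=2, y=7
After step 2: n=4, y=7
After step 3: n=7, y=7 ← equal!
After step 4: n=7, y=7 ← equal!
After step 5: n=49, y=7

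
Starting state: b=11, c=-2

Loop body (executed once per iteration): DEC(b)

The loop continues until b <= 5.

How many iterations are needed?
6

Tracing iterations:
Initial: b=11, c=-2
After iteration 1: b=10, c=-2
After iteration 2: b=9, c=-2
After iteration 3: b=8, c=-2
After iteration 4: b=7, c=-2
After iteration 5: b=6, c=-2
After iteration 6: b=5, c=-2
b <= 5 now holds, so the loop exits after 6 iterations.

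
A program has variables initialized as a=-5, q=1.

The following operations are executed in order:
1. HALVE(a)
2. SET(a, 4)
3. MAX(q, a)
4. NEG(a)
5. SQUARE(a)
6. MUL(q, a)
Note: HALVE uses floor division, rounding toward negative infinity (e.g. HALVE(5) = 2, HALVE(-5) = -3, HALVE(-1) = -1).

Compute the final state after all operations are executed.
{a: 16, q: 64}

Step-by-step execution:
Initial: a=-5, q=1
After step 1 (HALVE(a)): a=-3, q=1
After step 2 (SET(a, 4)): a=4, q=1
After step 3 (MAX(q, a)): a=4, q=4
After step 4 (NEG(a)): a=-4, q=4
After step 5 (SQUARE(a)): a=16, q=4
After step 6 (MUL(q, a)): a=16, q=64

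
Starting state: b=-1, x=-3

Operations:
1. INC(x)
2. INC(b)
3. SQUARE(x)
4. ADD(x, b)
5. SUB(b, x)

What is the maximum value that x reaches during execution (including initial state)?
4

Values of x at each step:
Initial: x = -3
After step 1: x = -2
After step 2: x = -2
After step 3: x = 4 ← maximum
After step 4: x = 4
After step 5: x = 4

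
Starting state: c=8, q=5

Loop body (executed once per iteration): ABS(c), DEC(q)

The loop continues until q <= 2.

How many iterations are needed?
3

Tracing iterations:
Initial: c=8, q=5
After iteration 1: c=8, q=4
After iteration 2: c=8, q=3
After iteration 3: c=8, q=2
q <= 2 now holds, so the loop exits after 3 iterations.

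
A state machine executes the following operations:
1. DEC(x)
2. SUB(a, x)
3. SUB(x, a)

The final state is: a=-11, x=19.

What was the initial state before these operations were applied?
a=-3, x=9

Working backwards:
Final state: a=-11, x=19
Before step 3 (SUB(x, a)): a=-11, x=8
Before step 2 (SUB(a, x)): a=-3, x=8
Before step 1 (DEC(x)): a=-3, x=9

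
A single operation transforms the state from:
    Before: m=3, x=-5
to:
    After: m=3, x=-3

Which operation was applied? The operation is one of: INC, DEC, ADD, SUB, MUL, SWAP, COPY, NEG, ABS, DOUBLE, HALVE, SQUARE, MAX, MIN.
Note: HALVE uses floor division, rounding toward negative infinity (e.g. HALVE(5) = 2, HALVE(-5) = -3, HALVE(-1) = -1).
HALVE(x)

Analyzing the change:
Before: m=3, x=-5
After: m=3, x=-3
Variable x changed from -5 to -3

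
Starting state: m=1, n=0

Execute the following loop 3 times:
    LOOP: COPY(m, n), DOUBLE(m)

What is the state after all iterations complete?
m=0, n=0

Iteration trace:
Start: m=1, n=0
After iteration 1: m=0, n=0
After iteration 2: m=0, n=0
After iteration 3: m=0, n=0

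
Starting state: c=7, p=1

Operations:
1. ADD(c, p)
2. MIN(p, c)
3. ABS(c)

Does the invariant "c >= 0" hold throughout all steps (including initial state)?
Yes

The invariant holds at every step.

State at each step:
Initial: c=7, p=1
After step 1: c=8, p=1
After step 2: c=8, p=1
After step 3: c=8, p=1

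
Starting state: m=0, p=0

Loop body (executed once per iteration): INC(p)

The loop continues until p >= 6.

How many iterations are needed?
6

Tracing iterations:
Initial: m=0, p=0
After iteration 1: m=0, p=1
After iteration 2: m=0, p=2
After iteration 3: m=0, p=3
After iteration 4: m=0, p=4
After iteration 5: m=0, p=5
After iteration 6: m=0, p=6
p >= 6 now holds, so the loop exits after 6 iterations.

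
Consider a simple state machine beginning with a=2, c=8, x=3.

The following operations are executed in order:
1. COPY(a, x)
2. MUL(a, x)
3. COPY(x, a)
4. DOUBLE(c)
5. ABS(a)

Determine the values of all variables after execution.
{a: 9, c: 16, x: 9}

Step-by-step execution:
Initial: a=2, c=8, x=3
After step 1 (COPY(a, x)): a=3, c=8, x=3
After step 2 (MUL(a, x)): a=9, c=8, x=3
After step 3 (COPY(x, a)): a=9, c=8, x=9
After step 4 (DOUBLE(c)): a=9, c=16, x=9
After step 5 (ABS(a)): a=9, c=16, x=9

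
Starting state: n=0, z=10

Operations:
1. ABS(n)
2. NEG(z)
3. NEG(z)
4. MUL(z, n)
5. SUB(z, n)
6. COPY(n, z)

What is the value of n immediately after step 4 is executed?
n = 0

Tracing n through execution:
Initial: n = 0
After step 1 (ABS(n)): n = 0
After step 2 (NEG(z)): n = 0
After step 3 (NEG(z)): n = 0
After step 4 (MUL(z, n)): n = 0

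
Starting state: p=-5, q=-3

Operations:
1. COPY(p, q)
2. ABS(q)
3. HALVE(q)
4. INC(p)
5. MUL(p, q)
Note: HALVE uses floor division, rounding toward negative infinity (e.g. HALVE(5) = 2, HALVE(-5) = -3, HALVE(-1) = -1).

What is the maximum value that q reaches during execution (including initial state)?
3

Values of q at each step:
Initial: q = -3
After step 1: q = -3
After step 2: q = 3 ← maximum
After step 3: q = 1
After step 4: q = 1
After step 5: q = 1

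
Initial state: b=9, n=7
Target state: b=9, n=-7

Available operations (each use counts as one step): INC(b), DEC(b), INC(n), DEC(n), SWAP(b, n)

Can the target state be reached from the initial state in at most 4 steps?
No

The target state cannot be reached within 4 steps.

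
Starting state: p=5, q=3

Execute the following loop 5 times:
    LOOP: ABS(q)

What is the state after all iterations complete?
p=5, q=3

Iteration trace:
Start: p=5, q=3
After iteration 1: p=5, q=3
After iteration 2: p=5, q=3
After iteration 3: p=5, q=3
After iteration 4: p=5, q=3
After iteration 5: p=5, q=3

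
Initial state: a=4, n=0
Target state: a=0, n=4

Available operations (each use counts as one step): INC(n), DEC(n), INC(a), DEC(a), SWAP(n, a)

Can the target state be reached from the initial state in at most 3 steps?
Yes

Path (1 step): SWAP(n, a)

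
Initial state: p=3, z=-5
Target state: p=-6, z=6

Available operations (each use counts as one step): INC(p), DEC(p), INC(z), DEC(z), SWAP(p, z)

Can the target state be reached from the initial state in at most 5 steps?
Yes

Path (5 steps): INC(p) → INC(p) → INC(p) → DEC(z) → SWAP(p, z)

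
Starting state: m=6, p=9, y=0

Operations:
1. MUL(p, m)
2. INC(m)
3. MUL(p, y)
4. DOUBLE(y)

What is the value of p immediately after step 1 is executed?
p = 54

Tracing p through execution:
Initial: p = 9
After step 1 (MUL(p, m)): p = 54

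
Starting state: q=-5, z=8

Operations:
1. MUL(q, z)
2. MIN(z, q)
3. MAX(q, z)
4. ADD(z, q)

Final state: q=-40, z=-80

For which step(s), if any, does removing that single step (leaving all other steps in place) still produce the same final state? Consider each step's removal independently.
Step(s) 3

Testing removal of each single step:
Without step 1: final = q=-5, z=-10 (different)
Without step 2: final = q=8, z=16 (different)
Without step 3: final = q=-40, z=-80 (same)
Without step 4: final = q=-40, z=-40 (different)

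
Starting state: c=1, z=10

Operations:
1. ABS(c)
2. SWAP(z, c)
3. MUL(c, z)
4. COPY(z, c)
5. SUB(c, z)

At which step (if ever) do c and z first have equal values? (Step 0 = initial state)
Step 4

c and z first become equal after step 4.

Comparing values at each step:
Initial: c=1, z=10
After step 1: c=1, z=10
After step 2: c=10, z=1
After step 3: c=10, z=1
After step 4: c=10, z=10 ← equal!
After step 5: c=0, z=10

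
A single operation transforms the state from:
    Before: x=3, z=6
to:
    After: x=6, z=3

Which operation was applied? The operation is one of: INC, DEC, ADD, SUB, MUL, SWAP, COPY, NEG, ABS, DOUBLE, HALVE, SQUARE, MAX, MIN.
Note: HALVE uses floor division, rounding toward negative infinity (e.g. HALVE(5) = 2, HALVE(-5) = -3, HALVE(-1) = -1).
SWAP(x, z)

Analyzing the change:
Before: x=3, z=6
After: x=6, z=3
Variable x changed from 3 to 6
Variable z changed from 6 to 3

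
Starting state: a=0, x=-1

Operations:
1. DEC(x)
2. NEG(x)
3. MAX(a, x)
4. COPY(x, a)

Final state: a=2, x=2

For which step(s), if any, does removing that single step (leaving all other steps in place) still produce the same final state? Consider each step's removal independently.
Step(s) 4

Testing removal of each single step:
Without step 1: final = a=1, x=1 (different)
Without step 2: final = a=0, x=0 (different)
Without step 3: final = a=0, x=0 (different)
Without step 4: final = a=2, x=2 (same)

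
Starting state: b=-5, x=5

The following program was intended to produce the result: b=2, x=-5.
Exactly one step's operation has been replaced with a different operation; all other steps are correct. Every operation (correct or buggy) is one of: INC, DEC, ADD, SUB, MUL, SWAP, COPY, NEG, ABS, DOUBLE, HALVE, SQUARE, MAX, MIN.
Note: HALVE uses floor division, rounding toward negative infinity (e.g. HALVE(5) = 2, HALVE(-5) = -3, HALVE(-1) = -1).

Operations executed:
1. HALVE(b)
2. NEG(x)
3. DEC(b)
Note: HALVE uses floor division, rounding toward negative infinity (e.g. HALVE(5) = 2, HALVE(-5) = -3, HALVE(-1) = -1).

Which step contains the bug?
Step 3

Trace with buggy code:
Initial: b=-5, x=5
After step 1: b=-3, x=5
After step 2: b=-3, x=-5
After step 3: b=-4, x=-5
Actual final b=-4, x=-5 ≠ expected b=2, x=-5.
Step 3 is the only position where a single-operation replacement can produce the expected result.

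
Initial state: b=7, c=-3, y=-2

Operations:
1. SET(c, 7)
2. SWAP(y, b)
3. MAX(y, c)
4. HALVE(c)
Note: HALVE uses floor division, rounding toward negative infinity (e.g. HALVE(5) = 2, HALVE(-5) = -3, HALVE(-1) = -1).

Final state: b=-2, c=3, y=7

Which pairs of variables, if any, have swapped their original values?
(b, y)

Comparing initial and final values:
c: -3 → 3
b: 7 → -2
y: -2 → 7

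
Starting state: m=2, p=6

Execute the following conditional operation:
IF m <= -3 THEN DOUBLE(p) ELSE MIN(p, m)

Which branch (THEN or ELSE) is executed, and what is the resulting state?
Branch: ELSE, Final state: m=2, p=2

Evaluating condition: m <= -3
m = 2
Condition is False, so ELSE branch executes
After MIN(p, m): m=2, p=2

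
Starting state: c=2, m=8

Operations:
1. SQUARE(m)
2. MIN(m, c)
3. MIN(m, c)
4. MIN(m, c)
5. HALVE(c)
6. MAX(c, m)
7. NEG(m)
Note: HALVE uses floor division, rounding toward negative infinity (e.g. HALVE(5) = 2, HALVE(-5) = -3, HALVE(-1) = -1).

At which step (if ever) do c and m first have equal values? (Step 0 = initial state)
Step 2

c and m first become equal after step 2.

Comparing values at each step:
Initial: c=2, m=8
After step 1: c=2, m=64
After step 2: c=2, m=2 ← equal!
After step 3: c=2, m=2 ← equal!
After step 4: c=2, m=2 ← equal!
After step 5: c=1, m=2
After step 6: c=2, m=2 ← equal!
After step 7: c=2, m=-2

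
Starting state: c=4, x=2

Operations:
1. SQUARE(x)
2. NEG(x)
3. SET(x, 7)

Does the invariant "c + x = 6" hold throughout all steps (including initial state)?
No, violated after step 1

The invariant is violated after step 1.

State at each step:
Initial: c=4, x=2
After step 1: c=4, x=4
After step 2: c=4, x=-4
After step 3: c=4, x=7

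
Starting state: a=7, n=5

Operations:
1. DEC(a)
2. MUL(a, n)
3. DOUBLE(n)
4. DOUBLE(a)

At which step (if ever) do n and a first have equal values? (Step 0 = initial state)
Never

n and a never become equal during execution.

Comparing values at each step:
Initial: n=5, a=7
After step 1: n=5, a=6
After step 2: n=5, a=30
After step 3: n=10, a=30
After step 4: n=10, a=60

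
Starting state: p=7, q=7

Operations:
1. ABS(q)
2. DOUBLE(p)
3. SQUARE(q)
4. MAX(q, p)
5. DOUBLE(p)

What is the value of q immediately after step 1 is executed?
q = 7

Tracing q through execution:
Initial: q = 7
After step 1 (ABS(q)): q = 7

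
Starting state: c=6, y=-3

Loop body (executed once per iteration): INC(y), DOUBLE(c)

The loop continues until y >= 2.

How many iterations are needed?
5

Tracing iterations:
Initial: c=6, y=-3
After iteration 1: c=12, y=-2
After iteration 2: c=24, y=-1
After iteration 3: c=48, y=0
After iteration 4: c=96, y=1
After iteration 5: c=192, y=2
y >= 2 now holds, so the loop exits after 5 iterations.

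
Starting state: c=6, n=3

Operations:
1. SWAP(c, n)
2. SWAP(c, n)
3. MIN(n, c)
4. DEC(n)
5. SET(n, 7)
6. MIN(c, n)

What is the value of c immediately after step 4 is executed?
c = 6

Tracing c through execution:
Initial: c = 6
After step 1 (SWAP(c, n)): c = 3
After step 2 (SWAP(c, n)): c = 6
After step 3 (MIN(n, c)): c = 6
After step 4 (DEC(n)): c = 6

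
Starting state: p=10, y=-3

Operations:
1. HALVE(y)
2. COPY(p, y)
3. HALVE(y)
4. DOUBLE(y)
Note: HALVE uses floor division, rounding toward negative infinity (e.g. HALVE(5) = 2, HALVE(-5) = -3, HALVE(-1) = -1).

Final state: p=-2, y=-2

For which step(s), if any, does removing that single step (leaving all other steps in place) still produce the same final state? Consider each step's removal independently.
None - removing any single step changes the final result

Testing removal of each single step:
Without step 1: final = p=-3, y=-4 (different)
Without step 2: final = p=10, y=-2 (different)
Without step 3: final = p=-2, y=-4 (different)
Without step 4: final = p=-2, y=-1 (different)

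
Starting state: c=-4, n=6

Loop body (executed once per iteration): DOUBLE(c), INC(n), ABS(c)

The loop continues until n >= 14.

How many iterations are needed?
8

Tracing iterations:
Initial: c=-4, n=6
After iteration 1: c=8, n=7
After iteration 2: c=16, n=8
After iteration 3: c=32, n=9
After iteration 4: c=64, n=10
After iteration 5: c=128, n=11
After iteration 6: c=256, n=12
After iteration 7: c=512, n=13
After iteration 8: c=1024, n=14
n >= 14 now holds, so the loop exits after 8 iterations.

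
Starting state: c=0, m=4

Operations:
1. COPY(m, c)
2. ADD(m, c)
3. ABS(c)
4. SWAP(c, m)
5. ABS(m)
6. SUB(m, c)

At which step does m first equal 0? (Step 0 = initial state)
Step 1

Tracing m:
Initial: m = 4
After step 1: m = 0 ← first occurrence
After step 2: m = 0
After step 3: m = 0
After step 4: m = 0
After step 5: m = 0
After step 6: m = 0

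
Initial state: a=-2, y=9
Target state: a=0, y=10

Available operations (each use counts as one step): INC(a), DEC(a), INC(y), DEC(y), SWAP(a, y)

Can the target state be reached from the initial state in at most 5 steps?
Yes

Path (3 steps): INC(a) → INC(a) → INC(y)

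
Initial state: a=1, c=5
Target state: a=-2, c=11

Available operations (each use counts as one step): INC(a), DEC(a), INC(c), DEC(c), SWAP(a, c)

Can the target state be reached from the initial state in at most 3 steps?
No

The target state cannot be reached within 3 steps.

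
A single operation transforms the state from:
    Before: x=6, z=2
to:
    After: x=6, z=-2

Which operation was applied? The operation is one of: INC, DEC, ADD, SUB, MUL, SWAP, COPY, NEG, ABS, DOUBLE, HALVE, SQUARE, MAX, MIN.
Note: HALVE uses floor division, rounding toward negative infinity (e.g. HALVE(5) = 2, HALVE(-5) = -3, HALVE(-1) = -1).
NEG(z)

Analyzing the change:
Before: x=6, z=2
After: x=6, z=-2
Variable z changed from 2 to -2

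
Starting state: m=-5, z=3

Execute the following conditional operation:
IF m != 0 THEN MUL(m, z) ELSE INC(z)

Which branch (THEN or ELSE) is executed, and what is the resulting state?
Branch: THEN, Final state: m=-15, z=3

Evaluating condition: m != 0
m = -5
Condition is True, so THEN branch executes
After MUL(m, z): m=-15, z=3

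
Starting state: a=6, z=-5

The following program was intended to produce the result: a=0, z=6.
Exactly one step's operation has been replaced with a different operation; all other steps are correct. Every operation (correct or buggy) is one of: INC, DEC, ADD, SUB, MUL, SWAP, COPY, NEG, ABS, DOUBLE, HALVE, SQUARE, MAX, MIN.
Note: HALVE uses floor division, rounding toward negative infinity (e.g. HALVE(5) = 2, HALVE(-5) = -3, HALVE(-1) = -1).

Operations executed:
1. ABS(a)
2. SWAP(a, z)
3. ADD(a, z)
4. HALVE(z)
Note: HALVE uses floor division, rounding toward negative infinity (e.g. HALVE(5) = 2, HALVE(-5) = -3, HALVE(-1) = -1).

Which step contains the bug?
Step 4

Trace with buggy code:
Initial: a=6, z=-5
After step 1: a=6, z=-5
After step 2: a=-5, z=6
After step 3: a=1, z=6
After step 4: a=1, z=3
Actual final a=1, z=3 ≠ expected a=0, z=6.
Step 4 is the only position where a single-operation replacement can produce the expected result.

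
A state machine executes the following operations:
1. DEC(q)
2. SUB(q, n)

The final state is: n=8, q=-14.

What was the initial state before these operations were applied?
n=8, q=-5

Working backwards:
Final state: n=8, q=-14
Before step 2 (SUB(q, n)): n=8, q=-6
Before step 1 (DEC(q)): n=8, q=-5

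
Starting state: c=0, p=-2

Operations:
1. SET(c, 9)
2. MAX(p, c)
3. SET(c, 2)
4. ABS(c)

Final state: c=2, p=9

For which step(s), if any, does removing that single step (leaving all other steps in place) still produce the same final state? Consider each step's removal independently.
Step(s) 4

Testing removal of each single step:
Without step 1: final = c=2, p=0 (different)
Without step 2: final = c=2, p=-2 (different)
Without step 3: final = c=9, p=9 (different)
Without step 4: final = c=2, p=9 (same)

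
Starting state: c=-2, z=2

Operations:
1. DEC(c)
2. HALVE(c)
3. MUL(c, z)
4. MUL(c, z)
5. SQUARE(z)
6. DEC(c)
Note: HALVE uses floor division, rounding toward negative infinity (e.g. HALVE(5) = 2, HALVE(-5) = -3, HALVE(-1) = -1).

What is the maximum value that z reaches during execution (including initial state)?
4

Values of z at each step:
Initial: z = 2
After step 1: z = 2
After step 2: z = 2
After step 3: z = 2
After step 4: z = 2
After step 5: z = 4 ← maximum
After step 6: z = 4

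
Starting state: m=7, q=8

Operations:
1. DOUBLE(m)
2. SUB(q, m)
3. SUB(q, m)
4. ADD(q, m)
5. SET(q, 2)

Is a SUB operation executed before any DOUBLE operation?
No

First SUB: step 2
First DOUBLE: step 1
Since 2 > 1, DOUBLE comes first.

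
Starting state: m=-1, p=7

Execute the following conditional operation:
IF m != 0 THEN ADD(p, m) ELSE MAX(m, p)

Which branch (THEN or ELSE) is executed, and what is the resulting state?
Branch: THEN, Final state: m=-1, p=6

Evaluating condition: m != 0
m = -1
Condition is True, so THEN branch executes
After ADD(p, m): m=-1, p=6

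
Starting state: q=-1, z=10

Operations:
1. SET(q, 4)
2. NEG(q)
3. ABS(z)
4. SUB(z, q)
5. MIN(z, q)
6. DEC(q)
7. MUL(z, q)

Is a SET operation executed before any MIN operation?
Yes

First SET: step 1
First MIN: step 5
Since 1 < 5, SET comes first.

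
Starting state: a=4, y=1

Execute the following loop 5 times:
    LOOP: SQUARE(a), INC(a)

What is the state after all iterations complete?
a=50027020645967152805, y=1

Iteration trace:
Start: a=4, y=1
After iteration 1: a=17, y=1
After iteration 2: a=290, y=1
After iteration 3: a=84101, y=1
After iteration 4: a=7072978202, y=1
After iteration 5: a=50027020645967152805, y=1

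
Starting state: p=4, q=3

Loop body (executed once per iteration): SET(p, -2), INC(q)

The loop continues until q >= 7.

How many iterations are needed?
4

Tracing iterations:
Initial: p=4, q=3
After iteration 1: p=-2, q=4
After iteration 2: p=-2, q=5
After iteration 3: p=-2, q=6
After iteration 4: p=-2, q=7
q >= 7 now holds, so the loop exits after 4 iterations.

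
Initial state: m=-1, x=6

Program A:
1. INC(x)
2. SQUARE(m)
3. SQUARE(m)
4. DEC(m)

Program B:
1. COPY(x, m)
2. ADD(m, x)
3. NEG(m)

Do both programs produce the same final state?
No

Program A final state: m=0, x=7
Program B final state: m=2, x=-1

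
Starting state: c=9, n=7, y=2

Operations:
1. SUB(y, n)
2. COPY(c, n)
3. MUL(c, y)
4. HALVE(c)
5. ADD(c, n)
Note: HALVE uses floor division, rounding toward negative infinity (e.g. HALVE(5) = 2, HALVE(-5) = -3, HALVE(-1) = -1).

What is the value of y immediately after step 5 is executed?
y = -5

Tracing y through execution:
Initial: y = 2
After step 1 (SUB(y, n)): y = -5
After step 2 (COPY(c, n)): y = -5
After step 3 (MUL(c, y)): y = -5
After step 4 (HALVE(c)): y = -5
After step 5 (ADD(c, n)): y = -5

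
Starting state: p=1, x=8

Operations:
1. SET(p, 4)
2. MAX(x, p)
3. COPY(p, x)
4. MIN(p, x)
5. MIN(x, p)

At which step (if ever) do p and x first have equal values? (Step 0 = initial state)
Step 3

p and x first become equal after step 3.

Comparing values at each step:
Initial: p=1, x=8
After step 1: p=4, x=8
After step 2: p=4, x=8
After step 3: p=8, x=8 ← equal!
After step 4: p=8, x=8 ← equal!
After step 5: p=8, x=8 ← equal!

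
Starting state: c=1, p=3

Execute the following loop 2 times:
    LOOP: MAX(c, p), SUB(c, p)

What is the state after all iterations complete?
c=0, p=3

Iteration trace:
Start: c=1, p=3
After iteration 1: c=0, p=3
After iteration 2: c=0, p=3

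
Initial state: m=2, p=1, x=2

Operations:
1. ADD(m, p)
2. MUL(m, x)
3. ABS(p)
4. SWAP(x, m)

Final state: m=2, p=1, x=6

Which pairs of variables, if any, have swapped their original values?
None

Comparing initial and final values:
m: 2 → 2
p: 1 → 1
x: 2 → 6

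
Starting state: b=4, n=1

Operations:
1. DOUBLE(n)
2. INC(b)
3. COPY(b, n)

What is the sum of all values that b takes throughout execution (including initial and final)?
15

Values of b at each step:
Initial: b = 4
After step 1: b = 4
After step 2: b = 5
After step 3: b = 2
Sum = 4 + 4 + 5 + 2 = 15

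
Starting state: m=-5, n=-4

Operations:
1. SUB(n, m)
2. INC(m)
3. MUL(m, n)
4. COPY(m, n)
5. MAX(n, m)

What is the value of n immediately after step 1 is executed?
n = 1

Tracing n through execution:
Initial: n = -4
After step 1 (SUB(n, m)): n = 1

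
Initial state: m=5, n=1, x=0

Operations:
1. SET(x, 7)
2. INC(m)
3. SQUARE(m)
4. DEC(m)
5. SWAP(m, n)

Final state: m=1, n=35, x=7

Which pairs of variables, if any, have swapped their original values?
None

Comparing initial and final values:
x: 0 → 7
m: 5 → 1
n: 1 → 35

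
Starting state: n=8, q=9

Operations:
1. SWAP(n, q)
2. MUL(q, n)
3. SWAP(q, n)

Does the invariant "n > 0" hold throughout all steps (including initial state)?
Yes

The invariant holds at every step.

State at each step:
Initial: n=8, q=9
After step 1: n=9, q=8
After step 2: n=9, q=72
After step 3: n=72, q=9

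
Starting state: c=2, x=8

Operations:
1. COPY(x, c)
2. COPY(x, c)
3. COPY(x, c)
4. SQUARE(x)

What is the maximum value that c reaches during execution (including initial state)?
2

Values of c at each step:
Initial: c = 2 ← maximum
After step 1: c = 2
After step 2: c = 2
After step 3: c = 2
After step 4: c = 2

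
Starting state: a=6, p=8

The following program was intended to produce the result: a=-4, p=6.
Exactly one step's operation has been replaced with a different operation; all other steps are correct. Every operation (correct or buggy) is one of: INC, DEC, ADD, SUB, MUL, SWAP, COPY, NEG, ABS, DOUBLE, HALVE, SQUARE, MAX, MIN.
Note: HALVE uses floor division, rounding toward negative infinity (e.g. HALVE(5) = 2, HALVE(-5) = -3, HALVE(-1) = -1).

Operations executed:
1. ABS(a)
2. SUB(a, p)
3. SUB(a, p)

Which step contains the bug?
Step 1

Trace with buggy code:
Initial: a=6, p=8
After step 1: a=6, p=8
After step 2: a=-2, p=8
After step 3: a=-10, p=8
Actual final a=-10, p=8 ≠ expected a=-4, p=6.
Step 1 is the only position where a single-operation replacement can produce the expected result.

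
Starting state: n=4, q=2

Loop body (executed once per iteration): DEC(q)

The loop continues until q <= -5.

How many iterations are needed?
7

Tracing iterations:
Initial: n=4, q=2
After iteration 1: n=4, q=1
After iteration 2: n=4, q=0
After iteration 3: n=4, q=-1
After iteration 4: n=4, q=-2
After iteration 5: n=4, q=-3
After iteration 6: n=4, q=-4
After iteration 7: n=4, q=-5
q <= -5 now holds, so the loop exits after 7 iterations.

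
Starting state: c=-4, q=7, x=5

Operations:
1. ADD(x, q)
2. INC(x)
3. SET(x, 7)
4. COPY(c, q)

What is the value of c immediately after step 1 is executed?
c = -4

Tracing c through execution:
Initial: c = -4
After step 1 (ADD(x, q)): c = -4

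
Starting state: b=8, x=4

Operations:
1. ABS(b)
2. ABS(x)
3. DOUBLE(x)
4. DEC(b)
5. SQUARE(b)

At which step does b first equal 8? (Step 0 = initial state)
Step 0

Tracing b:
Initial: b = 8 ← first occurrence
After step 1: b = 8
After step 2: b = 8
After step 3: b = 8
After step 4: b = 7
After step 5: b = 49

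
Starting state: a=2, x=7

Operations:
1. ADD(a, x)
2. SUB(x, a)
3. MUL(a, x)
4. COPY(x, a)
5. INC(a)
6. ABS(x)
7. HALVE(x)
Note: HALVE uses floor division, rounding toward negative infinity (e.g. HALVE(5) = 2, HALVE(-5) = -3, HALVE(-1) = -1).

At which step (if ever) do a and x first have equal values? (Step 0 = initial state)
Step 4

a and x first become equal after step 4.

Comparing values at each step:
Initial: a=2, x=7
After step 1: a=9, x=7
After step 2: a=9, x=-2
After step 3: a=-18, x=-2
After step 4: a=-18, x=-18 ← equal!
After step 5: a=-17, x=-18
After step 6: a=-17, x=18
After step 7: a=-17, x=9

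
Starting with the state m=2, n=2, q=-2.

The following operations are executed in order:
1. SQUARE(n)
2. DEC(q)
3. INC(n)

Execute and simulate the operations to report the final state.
{m: 2, n: 5, q: -3}

Step-by-step execution:
Initial: m=2, n=2, q=-2
After step 1 (SQUARE(n)): m=2, n=4, q=-2
After step 2 (DEC(q)): m=2, n=4, q=-3
After step 3 (INC(n)): m=2, n=5, q=-3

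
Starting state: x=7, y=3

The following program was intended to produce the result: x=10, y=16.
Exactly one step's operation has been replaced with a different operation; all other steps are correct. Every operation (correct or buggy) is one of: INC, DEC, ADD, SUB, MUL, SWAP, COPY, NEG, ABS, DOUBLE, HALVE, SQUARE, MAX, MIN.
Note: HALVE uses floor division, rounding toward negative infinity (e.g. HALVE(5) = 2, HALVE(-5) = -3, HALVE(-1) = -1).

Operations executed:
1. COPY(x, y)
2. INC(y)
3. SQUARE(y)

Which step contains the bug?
Step 1

Trace with buggy code:
Initial: x=7, y=3
After step 1: x=3, y=3
After step 2: x=3, y=4
After step 3: x=3, y=16
Actual final x=3, y=16 ≠ expected x=10, y=16.
Step 1 is the only position where a single-operation replacement can produce the expected result.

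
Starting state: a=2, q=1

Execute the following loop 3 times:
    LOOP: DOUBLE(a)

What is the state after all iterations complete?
a=16, q=1

Iteration trace:
Start: a=2, q=1
After iteration 1: a=4, q=1
After iteration 2: a=8, q=1
After iteration 3: a=16, q=1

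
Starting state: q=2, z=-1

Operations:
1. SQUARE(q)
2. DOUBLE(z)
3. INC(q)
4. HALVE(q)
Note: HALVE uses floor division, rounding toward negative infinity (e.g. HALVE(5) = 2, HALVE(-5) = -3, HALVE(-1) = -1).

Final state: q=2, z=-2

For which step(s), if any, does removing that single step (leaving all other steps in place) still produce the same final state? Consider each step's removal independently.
Step(s) 3

Testing removal of each single step:
Without step 1: final = q=1, z=-2 (different)
Without step 2: final = q=2, z=-1 (different)
Without step 3: final = q=2, z=-2 (same)
Without step 4: final = q=5, z=-2 (different)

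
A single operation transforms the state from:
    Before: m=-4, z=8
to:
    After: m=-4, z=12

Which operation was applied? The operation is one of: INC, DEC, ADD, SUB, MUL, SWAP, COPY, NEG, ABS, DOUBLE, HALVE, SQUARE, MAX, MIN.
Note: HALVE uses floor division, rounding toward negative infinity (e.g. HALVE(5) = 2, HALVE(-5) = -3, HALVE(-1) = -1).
SUB(z, m)

Analyzing the change:
Before: m=-4, z=8
After: m=-4, z=12
Variable z changed from 8 to 12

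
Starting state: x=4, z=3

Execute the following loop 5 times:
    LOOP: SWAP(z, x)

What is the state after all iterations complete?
x=3, z=4

Iteration trace:
Start: x=4, z=3
After iteration 1: x=3, z=4
After iteration 2: x=4, z=3
After iteration 3: x=3, z=4
After iteration 4: x=4, z=3
After iteration 5: x=3, z=4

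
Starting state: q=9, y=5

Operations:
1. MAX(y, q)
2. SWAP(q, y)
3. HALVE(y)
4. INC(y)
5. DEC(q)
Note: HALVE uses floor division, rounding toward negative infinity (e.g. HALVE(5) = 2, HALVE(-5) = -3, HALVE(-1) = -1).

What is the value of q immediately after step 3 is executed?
q = 9

Tracing q through execution:
Initial: q = 9
After step 1 (MAX(y, q)): q = 9
After step 2 (SWAP(q, y)): q = 9
After step 3 (HALVE(y)): q = 9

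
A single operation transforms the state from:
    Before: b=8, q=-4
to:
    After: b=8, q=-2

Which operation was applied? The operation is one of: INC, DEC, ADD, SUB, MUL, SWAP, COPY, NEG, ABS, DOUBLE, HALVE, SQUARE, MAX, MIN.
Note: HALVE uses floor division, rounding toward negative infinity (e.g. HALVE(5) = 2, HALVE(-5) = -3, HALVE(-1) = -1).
HALVE(q)

Analyzing the change:
Before: b=8, q=-4
After: b=8, q=-2
Variable q changed from -4 to -2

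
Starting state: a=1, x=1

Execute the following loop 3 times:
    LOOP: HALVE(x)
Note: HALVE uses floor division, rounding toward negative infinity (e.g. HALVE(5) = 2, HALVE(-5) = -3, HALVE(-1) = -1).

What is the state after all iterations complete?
a=1, x=0

Iteration trace:
Start: a=1, x=1
After iteration 1: a=1, x=0
After iteration 2: a=1, x=0
After iteration 3: a=1, x=0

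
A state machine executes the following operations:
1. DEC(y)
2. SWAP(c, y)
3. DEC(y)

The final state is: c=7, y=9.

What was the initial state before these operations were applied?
c=10, y=8

Working backwards:
Final state: c=7, y=9
Before step 3 (DEC(y)): c=7, y=10
Before step 2 (SWAP(c, y)): c=10, y=7
Before step 1 (DEC(y)): c=10, y=8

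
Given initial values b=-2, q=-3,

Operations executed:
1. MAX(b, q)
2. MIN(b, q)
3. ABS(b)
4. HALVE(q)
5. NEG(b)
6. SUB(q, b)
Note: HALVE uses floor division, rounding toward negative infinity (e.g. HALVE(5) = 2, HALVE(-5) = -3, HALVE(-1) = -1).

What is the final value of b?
b = -3

Tracing execution:
Step 1: MAX(b, q) → b = -2
Step 2: MIN(b, q) → b = -3
Step 3: ABS(b) → b = 3
Step 4: HALVE(q) → b = 3
Step 5: NEG(b) → b = -3
Step 6: SUB(q, b) → b = -3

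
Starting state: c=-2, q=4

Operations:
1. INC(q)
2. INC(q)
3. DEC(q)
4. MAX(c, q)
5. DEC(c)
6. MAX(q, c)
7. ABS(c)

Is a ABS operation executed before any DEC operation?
No

First ABS: step 7
First DEC: step 3
Since 7 > 3, DEC comes first.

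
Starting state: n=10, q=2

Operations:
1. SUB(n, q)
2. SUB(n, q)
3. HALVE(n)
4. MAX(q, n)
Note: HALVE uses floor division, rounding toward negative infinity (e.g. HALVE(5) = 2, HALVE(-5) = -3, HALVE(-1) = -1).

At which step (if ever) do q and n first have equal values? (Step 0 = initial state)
Step 4

q and n first become equal after step 4.

Comparing values at each step:
Initial: q=2, n=10
After step 1: q=2, n=8
After step 2: q=2, n=6
After step 3: q=2, n=3
After step 4: q=3, n=3 ← equal!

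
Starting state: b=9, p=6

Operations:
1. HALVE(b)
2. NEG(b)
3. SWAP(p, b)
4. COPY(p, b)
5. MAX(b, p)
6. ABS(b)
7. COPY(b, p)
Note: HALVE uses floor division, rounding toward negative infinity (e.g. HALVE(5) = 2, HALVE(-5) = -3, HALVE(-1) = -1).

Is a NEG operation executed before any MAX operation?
Yes

First NEG: step 2
First MAX: step 5
Since 2 < 5, NEG comes first.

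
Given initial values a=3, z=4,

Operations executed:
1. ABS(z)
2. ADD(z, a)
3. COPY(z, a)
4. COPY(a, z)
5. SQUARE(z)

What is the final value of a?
a = 3

Tracing execution:
Step 1: ABS(z) → a = 3
Step 2: ADD(z, a) → a = 3
Step 3: COPY(z, a) → a = 3
Step 4: COPY(a, z) → a = 3
Step 5: SQUARE(z) → a = 3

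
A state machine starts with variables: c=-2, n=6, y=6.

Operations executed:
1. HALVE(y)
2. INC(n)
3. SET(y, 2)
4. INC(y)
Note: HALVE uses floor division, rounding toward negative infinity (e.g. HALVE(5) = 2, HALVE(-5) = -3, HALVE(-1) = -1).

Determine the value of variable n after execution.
n = 7

Tracing execution:
Step 1: HALVE(y) → n = 6
Step 2: INC(n) → n = 7
Step 3: SET(y, 2) → n = 7
Step 4: INC(y) → n = 7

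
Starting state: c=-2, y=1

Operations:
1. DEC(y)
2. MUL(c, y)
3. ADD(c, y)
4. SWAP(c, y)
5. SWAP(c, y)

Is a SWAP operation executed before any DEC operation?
No

First SWAP: step 4
First DEC: step 1
Since 4 > 1, DEC comes first.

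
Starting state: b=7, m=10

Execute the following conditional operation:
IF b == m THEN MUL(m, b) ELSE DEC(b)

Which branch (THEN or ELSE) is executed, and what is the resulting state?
Branch: ELSE, Final state: b=6, m=10

Evaluating condition: b == m
b = 7, m = 10
Condition is False, so ELSE branch executes
After DEC(b): b=6, m=10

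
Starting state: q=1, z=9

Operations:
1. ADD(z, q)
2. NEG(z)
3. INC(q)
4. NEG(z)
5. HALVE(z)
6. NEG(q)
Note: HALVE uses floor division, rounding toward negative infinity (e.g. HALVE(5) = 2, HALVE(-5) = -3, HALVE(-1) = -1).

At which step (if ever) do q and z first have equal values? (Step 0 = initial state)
Never

q and z never become equal during execution.

Comparing values at each step:
Initial: q=1, z=9
After step 1: q=1, z=10
After step 2: q=1, z=-10
After step 3: q=2, z=-10
After step 4: q=2, z=10
After step 5: q=2, z=5
After step 6: q=-2, z=5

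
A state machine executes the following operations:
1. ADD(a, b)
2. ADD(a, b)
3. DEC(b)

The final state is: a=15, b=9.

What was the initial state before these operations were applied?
a=-5, b=10

Working backwards:
Final state: a=15, b=9
Before step 3 (DEC(b)): a=15, b=10
Before step 2 (ADD(a, b)): a=5, b=10
Before step 1 (ADD(a, b)): a=-5, b=10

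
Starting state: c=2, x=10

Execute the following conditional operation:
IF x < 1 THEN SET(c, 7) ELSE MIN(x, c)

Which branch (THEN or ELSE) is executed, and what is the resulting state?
Branch: ELSE, Final state: c=2, x=2

Evaluating condition: x < 1
x = 10
Condition is False, so ELSE branch executes
After MIN(x, c): c=2, x=2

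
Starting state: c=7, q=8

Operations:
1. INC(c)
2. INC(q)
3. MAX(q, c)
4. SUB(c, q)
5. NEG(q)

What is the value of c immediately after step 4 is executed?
c = -1

Tracing c through execution:
Initial: c = 7
After step 1 (INC(c)): c = 8
After step 2 (INC(q)): c = 8
After step 3 (MAX(q, c)): c = 8
After step 4 (SUB(c, q)): c = -1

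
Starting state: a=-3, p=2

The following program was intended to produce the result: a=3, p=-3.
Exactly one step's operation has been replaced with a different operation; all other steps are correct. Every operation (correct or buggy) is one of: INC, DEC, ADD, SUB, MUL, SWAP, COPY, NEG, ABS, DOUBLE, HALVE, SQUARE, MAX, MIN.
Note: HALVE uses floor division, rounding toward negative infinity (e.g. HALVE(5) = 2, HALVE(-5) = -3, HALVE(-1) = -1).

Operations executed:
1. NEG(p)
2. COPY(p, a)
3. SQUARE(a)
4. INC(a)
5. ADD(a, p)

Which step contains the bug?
Step 4

Trace with buggy code:
Initial: a=-3, p=2
After step 1: a=-3, p=-2
After step 2: a=-3, p=-3
After step 3: a=9, p=-3
After step 4: a=10, p=-3
After step 5: a=7, p=-3
Actual final a=7, p=-3 ≠ expected a=3, p=-3.
Step 4 is the only position where a single-operation replacement can produce the expected result.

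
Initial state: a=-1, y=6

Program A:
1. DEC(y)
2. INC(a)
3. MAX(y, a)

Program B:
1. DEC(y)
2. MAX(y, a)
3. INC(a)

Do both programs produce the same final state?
Yes

Program A final state: a=0, y=5
Program B final state: a=0, y=5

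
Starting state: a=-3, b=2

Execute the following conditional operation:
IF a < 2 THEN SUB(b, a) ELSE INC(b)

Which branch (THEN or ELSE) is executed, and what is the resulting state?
Branch: THEN, Final state: a=-3, b=5

Evaluating condition: a < 2
a = -3
Condition is True, so THEN branch executes
After SUB(b, a): a=-3, b=5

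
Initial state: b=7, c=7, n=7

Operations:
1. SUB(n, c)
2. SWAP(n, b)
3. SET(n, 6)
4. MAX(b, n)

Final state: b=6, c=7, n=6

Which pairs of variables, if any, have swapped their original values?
None

Comparing initial and final values:
b: 7 → 6
c: 7 → 7
n: 7 → 6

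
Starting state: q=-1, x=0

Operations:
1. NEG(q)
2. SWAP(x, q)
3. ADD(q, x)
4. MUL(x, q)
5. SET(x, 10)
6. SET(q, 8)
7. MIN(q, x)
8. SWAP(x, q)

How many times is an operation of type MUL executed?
1

Counting MUL operations:
Step 4: MUL(x, q) ← MUL
Total: 1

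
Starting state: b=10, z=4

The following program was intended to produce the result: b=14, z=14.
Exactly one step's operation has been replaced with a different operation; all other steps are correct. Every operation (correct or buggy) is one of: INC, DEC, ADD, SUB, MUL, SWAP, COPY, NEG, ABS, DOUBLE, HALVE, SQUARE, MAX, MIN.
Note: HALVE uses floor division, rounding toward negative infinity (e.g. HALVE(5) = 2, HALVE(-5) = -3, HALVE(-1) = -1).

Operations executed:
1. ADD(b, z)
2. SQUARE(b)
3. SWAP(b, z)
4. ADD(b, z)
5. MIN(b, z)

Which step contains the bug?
Step 2

Trace with buggy code:
Initial: b=10, z=4
After step 1: b=14, z=4
After step 2: b=196, z=4
After step 3: b=4, z=196
After step 4: b=200, z=196
After step 5: b=196, z=196
Actual final b=196, z=196 ≠ expected b=14, z=14.
Step 2 is the only position where a single-operation replacement can produce the expected result.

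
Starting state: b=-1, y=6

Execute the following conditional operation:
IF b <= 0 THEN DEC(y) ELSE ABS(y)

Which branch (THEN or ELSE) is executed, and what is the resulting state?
Branch: THEN, Final state: b=-1, y=5

Evaluating condition: b <= 0
b = -1
Condition is True, so THEN branch executes
After DEC(y): b=-1, y=5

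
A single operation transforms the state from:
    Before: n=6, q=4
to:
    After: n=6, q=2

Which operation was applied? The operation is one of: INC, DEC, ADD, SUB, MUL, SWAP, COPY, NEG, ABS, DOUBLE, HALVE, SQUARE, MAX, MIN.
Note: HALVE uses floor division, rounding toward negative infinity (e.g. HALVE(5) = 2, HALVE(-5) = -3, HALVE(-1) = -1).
HALVE(q)

Analyzing the change:
Before: n=6, q=4
After: n=6, q=2
Variable q changed from 4 to 2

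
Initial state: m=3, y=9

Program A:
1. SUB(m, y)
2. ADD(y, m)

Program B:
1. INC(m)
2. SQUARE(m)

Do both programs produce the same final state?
No

Program A final state: m=-6, y=3
Program B final state: m=16, y=9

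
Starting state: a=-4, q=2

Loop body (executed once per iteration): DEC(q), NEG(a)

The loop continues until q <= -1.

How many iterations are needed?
3

Tracing iterations:
Initial: a=-4, q=2
After iteration 1: a=4, q=1
After iteration 2: a=-4, q=0
After iteration 3: a=4, q=-1
q <= -1 now holds, so the loop exits after 3 iterations.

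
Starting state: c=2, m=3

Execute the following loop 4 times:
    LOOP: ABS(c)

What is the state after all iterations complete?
c=2, m=3

Iteration trace:
Start: c=2, m=3
After iteration 1: c=2, m=3
After iteration 2: c=2, m=3
After iteration 3: c=2, m=3
After iteration 4: c=2, m=3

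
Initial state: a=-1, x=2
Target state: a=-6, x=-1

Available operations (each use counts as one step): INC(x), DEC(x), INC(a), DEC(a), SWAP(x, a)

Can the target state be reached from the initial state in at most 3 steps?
No

The target state cannot be reached within 3 steps.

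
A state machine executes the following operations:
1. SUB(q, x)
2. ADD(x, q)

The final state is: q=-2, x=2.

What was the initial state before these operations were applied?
q=2, x=4

Working backwards:
Final state: q=-2, x=2
Before step 2 (ADD(x, q)): q=-2, x=4
Before step 1 (SUB(q, x)): q=2, x=4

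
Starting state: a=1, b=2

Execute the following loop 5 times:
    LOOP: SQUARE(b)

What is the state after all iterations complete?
a=1, b=4294967296

Iteration trace:
Start: a=1, b=2
After iteration 1: a=1, b=4
After iteration 2: a=1, b=16
After iteration 3: a=1, b=256
After iteration 4: a=1, b=65536
After iteration 5: a=1, b=4294967296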